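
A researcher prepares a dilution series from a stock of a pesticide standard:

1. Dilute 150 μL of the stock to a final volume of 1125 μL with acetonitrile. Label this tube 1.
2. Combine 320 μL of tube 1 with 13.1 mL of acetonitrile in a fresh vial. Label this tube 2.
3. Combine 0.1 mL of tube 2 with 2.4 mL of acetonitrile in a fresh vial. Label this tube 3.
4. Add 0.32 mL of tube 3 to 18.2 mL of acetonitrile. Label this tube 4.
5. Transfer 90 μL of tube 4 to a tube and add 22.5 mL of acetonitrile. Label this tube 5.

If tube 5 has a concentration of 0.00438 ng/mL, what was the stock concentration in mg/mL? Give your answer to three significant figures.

Step 1: 150 μL brought to 1125 μL → factor 1125/150 = 7.5
Step 2: 320 μL + 13.1 mL = 13420 μL total → factor 13420/320 = 41.938
Step 3: 0.1 mL + 2.4 mL = 2.5 mL total → factor 2.5/0.1 = 25
Step 4: 0.32 mL + 18.2 mL = 18.52 mL total → factor 18.52/0.32 = 57.875
Step 5: 90 μL + 22.5 mL = 22590 μL total → factor 22590/90 = 251
Overall dilution factor = 7.5 × 41.938 × 25 × 57.875 × 251 = 1.1423 × 10^8
Stock = 0.00438 ng/mL × 1.1423 × 10^8 = 5.003 × 10^5 ng/mL = 0.500 mg/mL

0.500 mg/mL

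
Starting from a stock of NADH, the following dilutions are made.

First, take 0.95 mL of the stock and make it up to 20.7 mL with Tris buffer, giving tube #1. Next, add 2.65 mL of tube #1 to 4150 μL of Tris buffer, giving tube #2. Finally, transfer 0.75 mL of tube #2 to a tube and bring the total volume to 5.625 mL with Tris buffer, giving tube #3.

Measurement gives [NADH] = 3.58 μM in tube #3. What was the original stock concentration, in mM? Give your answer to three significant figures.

1.50 mM

Step 1: 0.95 mL brought to 20.7 mL → factor 20.7/0.95 = 21.789
Step 2: 2.65 mL + 4150 μL = 6.8 mL total → factor 6.8/2.65 = 2.566
Step 3: 0.75 mL brought to 5.625 mL → factor 5.625/0.75 = 7.5
Overall dilution factor = 21.789 × 2.566 × 7.5 = 419.34
Stock = 3.58 μM × 419.34 = 1501 μM = 1.50 mM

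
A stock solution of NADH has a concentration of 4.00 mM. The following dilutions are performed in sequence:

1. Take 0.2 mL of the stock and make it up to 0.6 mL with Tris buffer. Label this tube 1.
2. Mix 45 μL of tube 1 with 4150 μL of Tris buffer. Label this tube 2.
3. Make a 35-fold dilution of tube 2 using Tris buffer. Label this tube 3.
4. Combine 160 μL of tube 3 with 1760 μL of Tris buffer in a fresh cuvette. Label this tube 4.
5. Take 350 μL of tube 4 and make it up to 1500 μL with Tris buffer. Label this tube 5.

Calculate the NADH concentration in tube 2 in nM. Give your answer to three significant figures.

1.43 × 10^4 nM

Step 1: 0.2 mL brought to 0.6 mL → factor 0.6/0.2 = 3
Step 2: 45 μL + 4150 μL = 4195 μL total → factor 4195/45 = 93.222
Dilution factor through tube 2 = 3 × 93.222 = 279.67
[tube 2] = 4.00 mM / 279.67 = 0.01430 mM = 1.43 × 10^4 nM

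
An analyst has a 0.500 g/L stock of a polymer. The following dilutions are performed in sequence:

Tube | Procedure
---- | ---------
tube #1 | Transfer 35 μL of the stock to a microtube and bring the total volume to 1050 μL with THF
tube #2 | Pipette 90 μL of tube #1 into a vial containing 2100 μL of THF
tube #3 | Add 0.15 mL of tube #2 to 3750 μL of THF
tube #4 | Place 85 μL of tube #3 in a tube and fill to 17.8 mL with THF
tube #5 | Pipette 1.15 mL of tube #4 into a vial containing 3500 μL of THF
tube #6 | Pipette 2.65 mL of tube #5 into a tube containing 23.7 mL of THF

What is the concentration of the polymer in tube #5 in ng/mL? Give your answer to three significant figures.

0.0311 ng/mL

Step 1: 35 μL brought to 1050 μL → factor 1050/35 = 30
Step 2: 90 μL + 2100 μL = 2190 μL total → factor 2190/90 = 24.333
Step 3: 0.15 mL + 3750 μL = 3.9 mL total → factor 3.9/0.15 = 26
Step 4: 85 μL brought to 17.8 mL → factor 17800/85 = 209.41
Step 5: 1.15 mL + 3500 μL = 4.65 mL total → factor 4.65/1.15 = 4.0435
Dilution factor through tube #5 = 30 × 24.333 × 26 × 209.41 × 4.0435 = 1.6071 × 10^7
[tube #5] = 0.500 g/L / 1.6071 × 10^7 = 3.111 × 10^-8 g/L = 0.0311 ng/mL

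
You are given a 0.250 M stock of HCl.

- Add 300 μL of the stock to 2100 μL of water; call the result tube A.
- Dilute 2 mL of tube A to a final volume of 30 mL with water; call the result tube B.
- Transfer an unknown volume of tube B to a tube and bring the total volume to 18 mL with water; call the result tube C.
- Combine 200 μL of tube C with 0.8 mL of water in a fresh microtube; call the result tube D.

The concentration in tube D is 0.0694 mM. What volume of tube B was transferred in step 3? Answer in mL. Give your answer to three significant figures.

3.00 mL

Step 1: 300 μL + 2100 μL = 2400 μL total → factor 2400/300 = 8
Step 2: 2 mL brought to 30 mL → factor 30/2 = 15
Step 3: v brought to 18 mL → factor = 18 mL/v
Step 4: 200 μL + 0.8 mL = 1000 μL total → factor 1000/200 = 5
Product of known-step factors = 600
Overall factor = 0.250 M / (0.0694 mM) = 3602.3
Step-3 factor = 3602.3 / 600 = 6.0038
v = 18 mL / 6.0038 = 3.00 mL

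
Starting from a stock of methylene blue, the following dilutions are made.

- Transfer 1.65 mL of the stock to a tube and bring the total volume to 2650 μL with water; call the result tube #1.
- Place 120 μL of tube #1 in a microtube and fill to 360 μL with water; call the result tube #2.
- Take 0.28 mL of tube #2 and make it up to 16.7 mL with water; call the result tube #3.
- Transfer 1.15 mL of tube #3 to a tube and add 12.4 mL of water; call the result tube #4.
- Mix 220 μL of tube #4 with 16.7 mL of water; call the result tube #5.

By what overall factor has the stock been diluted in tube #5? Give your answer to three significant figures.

2.60 × 10^5

Step 1: 1.65 mL brought to 2650 μL → factor 2.65/1.65 = 1.6061
Step 2: 120 μL brought to 360 μL → factor 360/120 = 3
Step 3: 0.28 mL brought to 16.7 mL → factor 16.7/0.28 = 59.643
Step 4: 1.15 mL + 12.4 mL = 13.55 mL total → factor 13.55/1.15 = 11.783
Step 5: 220 μL + 16.7 mL = 16920 μL total → factor 16920/220 = 76.909
Overall dilution factor = 1.6061 × 3 × 59.643 × 11.783 × 76.909 = 2.6041 × 10^5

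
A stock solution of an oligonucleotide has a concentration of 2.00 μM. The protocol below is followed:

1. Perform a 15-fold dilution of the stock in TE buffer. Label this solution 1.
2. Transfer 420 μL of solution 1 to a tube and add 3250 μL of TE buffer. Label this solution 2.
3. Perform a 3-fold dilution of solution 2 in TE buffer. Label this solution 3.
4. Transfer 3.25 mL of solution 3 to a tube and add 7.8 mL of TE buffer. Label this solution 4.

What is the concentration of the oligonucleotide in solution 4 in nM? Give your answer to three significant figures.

1.50 nM

Step 1: 15-fold → factor 15
Step 2: 420 μL + 3250 μL = 3670 μL total → factor 3670/420 = 8.7381
Step 3: 3-fold → factor 3
Step 4: 3.25 mL + 7.8 mL = 11.05 mL total → factor 11.05/3.25 = 3.4
Overall dilution factor = 15 × 8.7381 × 3 × 3.4 = 1336.9
Final = 2.00 μM / 1336.9 = 0.001496 μM = 1.50 nM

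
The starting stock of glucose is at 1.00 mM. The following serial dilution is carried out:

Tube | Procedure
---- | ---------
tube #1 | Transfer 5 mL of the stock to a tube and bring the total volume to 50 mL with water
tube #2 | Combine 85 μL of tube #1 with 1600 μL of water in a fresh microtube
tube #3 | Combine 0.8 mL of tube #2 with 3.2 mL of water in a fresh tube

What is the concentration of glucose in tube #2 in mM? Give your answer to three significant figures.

Step 1: 5 mL brought to 50 mL → factor 50/5 = 10
Step 2: 85 μL + 1600 μL = 1685 μL total → factor 1685/85 = 19.824
Dilution factor through tube #2 = 10 × 19.824 = 198.24
[tube #2] = 1.00 mM / 198.24 = 0.00504 mM

0.00504 mM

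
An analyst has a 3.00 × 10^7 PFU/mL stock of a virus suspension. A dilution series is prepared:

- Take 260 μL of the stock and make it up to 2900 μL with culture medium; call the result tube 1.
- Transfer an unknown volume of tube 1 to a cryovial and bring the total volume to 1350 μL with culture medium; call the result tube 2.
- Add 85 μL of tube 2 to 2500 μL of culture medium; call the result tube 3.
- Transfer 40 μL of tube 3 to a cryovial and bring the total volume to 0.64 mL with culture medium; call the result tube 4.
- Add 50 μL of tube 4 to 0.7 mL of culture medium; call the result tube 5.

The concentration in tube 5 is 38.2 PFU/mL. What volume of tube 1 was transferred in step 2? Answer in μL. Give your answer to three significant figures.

Step 1: 260 μL brought to 2900 μL → factor 2900/260 = 11.154
Step 2: v brought to 1350 μL → factor = 1350 μL/v
Step 3: 85 μL + 2500 μL = 2585 μL total → factor 2585/85 = 30.412
Step 4: 40 μL brought to 0.64 mL → factor 640/40 = 16
Step 5: 50 μL + 0.7 mL = 750 μL total → factor 750/50 = 15
Product of known-step factors = 81410
Overall factor = 3.00 × 10^7 PFU/mL / (38.2 PFU/mL) = 7.8534 × 10^5
Step-2 factor = 7.8534 × 10^5 / 81410 = 9.6467
v = 1350 μL / 9.6467 = 140 μL

140 μL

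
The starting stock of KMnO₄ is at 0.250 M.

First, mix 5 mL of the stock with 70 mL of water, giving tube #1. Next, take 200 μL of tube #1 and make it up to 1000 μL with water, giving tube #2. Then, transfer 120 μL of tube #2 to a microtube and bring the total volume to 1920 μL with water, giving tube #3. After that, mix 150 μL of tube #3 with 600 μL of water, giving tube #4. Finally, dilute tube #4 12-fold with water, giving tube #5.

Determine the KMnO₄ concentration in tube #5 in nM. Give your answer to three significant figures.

3.47 × 10^3 nM

Step 1: 5 mL + 70 mL = 75 mL total → factor 75/5 = 15
Step 2: 200 μL brought to 1000 μL → factor 1000/200 = 5
Step 3: 120 μL brought to 1920 μL → factor 1920/120 = 16
Step 4: 150 μL + 600 μL = 750 μL total → factor 750/150 = 5
Step 5: 12-fold → factor 12
Overall dilution factor = 15 × 5 × 16 × 5 × 12 = 72000
Final = 0.250 M / 72000 = 3.472 × 10^-6 M = 3.47 × 10^3 nM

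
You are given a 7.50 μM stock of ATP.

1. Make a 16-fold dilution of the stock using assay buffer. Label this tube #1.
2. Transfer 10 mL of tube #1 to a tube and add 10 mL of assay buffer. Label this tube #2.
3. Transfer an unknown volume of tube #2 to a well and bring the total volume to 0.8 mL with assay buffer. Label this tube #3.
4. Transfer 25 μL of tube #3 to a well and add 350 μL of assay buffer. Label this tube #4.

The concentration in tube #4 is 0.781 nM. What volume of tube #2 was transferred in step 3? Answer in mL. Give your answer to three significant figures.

Step 1: 16-fold → factor 16
Step 2: 10 mL + 10 mL = 20 mL total → factor 20/10 = 2
Step 3: v brought to 0.8 mL → factor = 0.8 mL/v
Step 4: 25 μL + 350 μL = 375 μL total → factor 375/25 = 15
Product of known-step factors = 480
Overall factor = 7.50 μM / (0.781 nM) = 9603.1
Step-3 factor = 9603.1 / 480 = 20.006
v = 0.8 mL / 20.006 = 0.0400 mL

0.0400 mL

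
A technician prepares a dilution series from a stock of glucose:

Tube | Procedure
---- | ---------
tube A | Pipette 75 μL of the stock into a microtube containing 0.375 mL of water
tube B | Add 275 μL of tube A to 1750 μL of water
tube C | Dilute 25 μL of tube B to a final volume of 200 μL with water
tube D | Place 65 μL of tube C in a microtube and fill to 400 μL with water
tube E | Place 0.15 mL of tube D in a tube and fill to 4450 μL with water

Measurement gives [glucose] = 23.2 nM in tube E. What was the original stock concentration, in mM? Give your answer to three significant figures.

Step 1: 75 μL + 0.375 mL = 450 μL total → factor 450/75 = 6
Step 2: 275 μL + 1750 μL = 2025 μL total → factor 2025/275 = 7.3636
Step 3: 25 μL brought to 200 μL → factor 200/25 = 8
Step 4: 65 μL brought to 400 μL → factor 400/65 = 6.1538
Step 5: 0.15 mL brought to 4450 μL → factor 4.45/0.15 = 29.667
Overall dilution factor = 6 × 7.3636 × 8 × 6.1538 × 29.667 = 64528
Stock = 23.2 nM × 64528 = 1.497 × 10^6 nM = 1.50 mM

1.50 mM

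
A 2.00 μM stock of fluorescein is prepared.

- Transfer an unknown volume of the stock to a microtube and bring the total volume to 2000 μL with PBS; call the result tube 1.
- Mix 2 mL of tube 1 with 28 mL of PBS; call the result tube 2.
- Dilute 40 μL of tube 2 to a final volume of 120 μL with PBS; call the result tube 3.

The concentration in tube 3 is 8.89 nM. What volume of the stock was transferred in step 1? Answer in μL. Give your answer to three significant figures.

400 μL

Step 1: v brought to 2000 μL → factor = 2000 μL/v
Step 2: 2 mL + 28 mL = 30 mL total → factor 30/2 = 15
Step 3: 40 μL brought to 120 μL → factor 120/40 = 3
Product of known-step factors = 45
Overall factor = 2.00 μM / (8.89 nM) = 224.97
Step-1 factor = 224.97 / 45 = 4.9994
v = 2000 μL / 4.9994 = 400 μL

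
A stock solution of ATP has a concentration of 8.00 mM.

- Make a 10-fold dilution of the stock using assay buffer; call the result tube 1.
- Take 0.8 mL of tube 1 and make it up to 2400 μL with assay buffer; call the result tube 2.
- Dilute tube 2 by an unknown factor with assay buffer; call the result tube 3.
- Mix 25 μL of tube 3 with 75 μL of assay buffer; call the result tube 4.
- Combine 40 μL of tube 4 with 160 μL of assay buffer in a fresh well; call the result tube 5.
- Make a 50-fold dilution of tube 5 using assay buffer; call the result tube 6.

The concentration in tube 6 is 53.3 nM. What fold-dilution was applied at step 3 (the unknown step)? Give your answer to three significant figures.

Step 1: 10-fold → factor 10
Step 2: 0.8 mL brought to 2400 μL → factor 2.4/0.8 = 3
Step 3: unknown factor x
Step 4: 25 μL + 75 μL = 100 μL total → factor 100/25 = 4
Step 5: 40 μL + 160 μL = 200 μL total → factor 200/40 = 5
Step 6: 50-fold → factor 50
Product of known-step factors = 30000
Overall factor = 8.00 mM / (53.3 nM) = 1.5009 × 10^5
x = 1.5009 × 10^5 / 30000 = 5.00

5.00-fold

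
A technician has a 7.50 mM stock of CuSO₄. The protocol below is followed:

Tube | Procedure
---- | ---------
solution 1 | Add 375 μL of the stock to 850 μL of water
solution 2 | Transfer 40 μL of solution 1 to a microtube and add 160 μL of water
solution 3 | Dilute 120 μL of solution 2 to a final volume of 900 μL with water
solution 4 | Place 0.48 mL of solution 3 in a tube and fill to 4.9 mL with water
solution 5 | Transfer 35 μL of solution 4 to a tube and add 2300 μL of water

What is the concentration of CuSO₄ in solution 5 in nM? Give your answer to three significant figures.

89.9 nM

Step 1: 375 μL + 850 μL = 1225 μL total → factor 1225/375 = 3.2667
Step 2: 40 μL + 160 μL = 200 μL total → factor 200/40 = 5
Step 3: 120 μL brought to 900 μL → factor 900/120 = 7.5
Step 4: 0.48 mL brought to 4.9 mL → factor 4.9/0.48 = 10.208
Step 5: 35 μL + 2300 μL = 2335 μL total → factor 2335/35 = 66.714
Overall dilution factor = 3.2667 × 5 × 7.5 × 10.208 × 66.714 = 83428
Final = 7.50 mM / 83428 = 8.990 × 10^-5 mM = 89.9 nM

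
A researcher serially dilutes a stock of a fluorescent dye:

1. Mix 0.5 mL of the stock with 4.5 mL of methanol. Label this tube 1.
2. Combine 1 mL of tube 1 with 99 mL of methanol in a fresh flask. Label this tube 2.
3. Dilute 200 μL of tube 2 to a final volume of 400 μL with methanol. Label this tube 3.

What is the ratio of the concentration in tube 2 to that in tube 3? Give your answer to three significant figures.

Step 1: 0.5 mL + 4.5 mL = 5 mL total → factor 5/0.5 = 10
Step 2: 1 mL + 99 mL = 100 mL total → factor 100/1 = 100
Step 3: 200 μL brought to 400 μL → factor 400/200 = 2
Dilution factor to tube 2 = 1000; to tube 3 = 2000
[tube 2]/[tube 3] = (factor to tube 3)/(factor to tube 2) = 2000/1000 = 2.00

2.00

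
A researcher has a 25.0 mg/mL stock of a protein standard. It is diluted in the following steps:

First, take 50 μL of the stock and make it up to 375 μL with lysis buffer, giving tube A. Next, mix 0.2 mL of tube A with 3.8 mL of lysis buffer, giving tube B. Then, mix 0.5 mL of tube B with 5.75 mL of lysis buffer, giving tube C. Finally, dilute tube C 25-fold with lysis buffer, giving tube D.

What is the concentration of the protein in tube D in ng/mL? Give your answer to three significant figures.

533 ng/mL

Step 1: 50 μL brought to 375 μL → factor 375/50 = 7.5
Step 2: 0.2 mL + 3.8 mL = 4 mL total → factor 4/0.2 = 20
Step 3: 0.5 mL + 5.75 mL = 6.25 mL total → factor 6.25/0.5 = 12.5
Step 4: 25-fold → factor 25
Overall dilution factor = 7.5 × 20 × 12.5 × 25 = 46875
Final = 25.0 mg/mL / 46875 = 0.0005333 mg/mL = 533 ng/mL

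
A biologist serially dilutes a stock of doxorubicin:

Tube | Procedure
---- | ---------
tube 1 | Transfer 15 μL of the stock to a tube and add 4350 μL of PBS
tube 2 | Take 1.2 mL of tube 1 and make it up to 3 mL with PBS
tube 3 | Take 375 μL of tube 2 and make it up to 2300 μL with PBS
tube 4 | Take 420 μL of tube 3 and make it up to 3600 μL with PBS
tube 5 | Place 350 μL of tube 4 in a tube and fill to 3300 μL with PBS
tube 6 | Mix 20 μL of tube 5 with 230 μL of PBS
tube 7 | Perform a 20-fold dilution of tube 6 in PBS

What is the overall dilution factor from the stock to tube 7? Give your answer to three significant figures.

9.02 × 10^7

Step 1: 15 μL + 4350 μL = 4365 μL total → factor 4365/15 = 291
Step 2: 1.2 mL brought to 3 mL → factor 3/1.2 = 2.5
Step 3: 375 μL brought to 2300 μL → factor 2300/375 = 6.1333
Step 4: 420 μL brought to 3600 μL → factor 3600/420 = 8.5714
Step 5: 350 μL brought to 3300 μL → factor 3300/350 = 9.4286
Step 6: 20 μL + 230 μL = 250 μL total → factor 250/20 = 12.5
Step 7: 20-fold → factor 20
Overall dilution factor = 291 × 2.5 × 6.1333 × 8.5714 × 9.4286 × 12.5 × 20 = 9.0151 × 10^7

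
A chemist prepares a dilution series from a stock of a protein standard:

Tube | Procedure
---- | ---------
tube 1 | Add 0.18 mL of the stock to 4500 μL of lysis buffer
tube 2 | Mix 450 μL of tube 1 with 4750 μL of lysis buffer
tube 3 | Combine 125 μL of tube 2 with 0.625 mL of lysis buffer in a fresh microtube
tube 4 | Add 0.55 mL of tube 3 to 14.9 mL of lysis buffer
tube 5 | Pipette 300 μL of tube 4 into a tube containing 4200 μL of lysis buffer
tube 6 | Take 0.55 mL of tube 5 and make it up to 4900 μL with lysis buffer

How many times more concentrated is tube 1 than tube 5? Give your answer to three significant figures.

2.92 × 10^4

Step 1: 0.18 mL + 4500 μL = 4.68 mL total → factor 4.68/0.18 = 26
Step 2: 450 μL + 4750 μL = 5200 μL total → factor 5200/450 = 11.556
Step 3: 125 μL + 0.625 mL = 750 μL total → factor 750/125 = 6
Step 4: 0.55 mL + 14.9 mL = 15.45 mL total → factor 15.45/0.55 = 28.091
Step 5: 300 μL + 4200 μL = 4500 μL total → factor 4500/300 = 15
Dilution factor to tube 1 = 26; to tube 5 = 7.5958 × 10^5
[tube 1]/[tube 5] = (factor to tube 5)/(factor to tube 1) = 7.5958 × 10^5/26 = 2.92 × 10^4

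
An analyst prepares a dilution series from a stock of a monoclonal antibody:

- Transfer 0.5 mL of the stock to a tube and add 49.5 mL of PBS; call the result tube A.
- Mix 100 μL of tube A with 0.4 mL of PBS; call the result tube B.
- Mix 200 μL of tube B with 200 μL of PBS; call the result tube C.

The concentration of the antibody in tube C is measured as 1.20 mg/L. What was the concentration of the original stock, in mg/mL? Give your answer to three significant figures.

Step 1: 0.5 mL + 49.5 mL = 50 mL total → factor 50/0.5 = 100
Step 2: 100 μL + 0.4 mL = 500 μL total → factor 500/100 = 5
Step 3: 200 μL + 200 μL = 400 μL total → factor 400/200 = 2
Overall dilution factor = 100 × 5 × 2 = 1000
Stock = 1.20 mg/L × 1000 = 1200 mg/L = 1.20 mg/mL

1.20 mg/mL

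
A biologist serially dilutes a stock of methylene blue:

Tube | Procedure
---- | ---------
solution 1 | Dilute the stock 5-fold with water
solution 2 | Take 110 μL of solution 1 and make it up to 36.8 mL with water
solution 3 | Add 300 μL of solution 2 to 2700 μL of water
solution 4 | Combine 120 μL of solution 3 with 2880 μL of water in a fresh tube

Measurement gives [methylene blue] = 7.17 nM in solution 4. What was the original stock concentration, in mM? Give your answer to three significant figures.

Step 1: 5-fold → factor 5
Step 2: 110 μL brought to 36.8 mL → factor 36800/110 = 334.55
Step 3: 300 μL + 2700 μL = 3000 μL total → factor 3000/300 = 10
Step 4: 120 μL + 2880 μL = 3000 μL total → factor 3000/120 = 25
Overall dilution factor = 5 × 334.55 × 10 × 25 = 4.1818 × 10^5
Stock = 7.17 nM × 4.1818 × 10^5 = 2.998 × 10^6 nM = 3.00 mM

3.00 mM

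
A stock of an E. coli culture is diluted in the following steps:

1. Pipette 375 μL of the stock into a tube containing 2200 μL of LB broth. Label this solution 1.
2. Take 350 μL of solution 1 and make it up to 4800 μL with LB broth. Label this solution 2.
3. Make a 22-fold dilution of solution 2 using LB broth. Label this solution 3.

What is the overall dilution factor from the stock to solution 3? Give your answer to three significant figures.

Step 1: 375 μL + 2200 μL = 2575 μL total → factor 2575/375 = 6.8667
Step 2: 350 μL brought to 4800 μL → factor 4800/350 = 13.714
Step 3: 22-fold → factor 22
Overall dilution factor = 6.8667 × 13.714 × 22 = 2071.8

2.07 × 10^3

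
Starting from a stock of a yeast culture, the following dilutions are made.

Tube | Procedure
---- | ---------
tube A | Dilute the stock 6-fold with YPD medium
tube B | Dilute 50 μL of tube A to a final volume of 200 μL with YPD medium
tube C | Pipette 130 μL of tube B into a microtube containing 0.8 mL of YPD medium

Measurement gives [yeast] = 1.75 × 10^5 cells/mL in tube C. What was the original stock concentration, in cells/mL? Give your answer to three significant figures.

Step 1: 6-fold → factor 6
Step 2: 50 μL brought to 200 μL → factor 200/50 = 4
Step 3: 130 μL + 0.8 mL = 930 μL total → factor 930/130 = 7.1538
Overall dilution factor = 6 × 4 × 7.1538 = 171.69
Stock = 1.75 × 10^5 cells/mL × 171.69 = 3.00 × 10^7 cells/mL

3.00 × 10^7 cells/mL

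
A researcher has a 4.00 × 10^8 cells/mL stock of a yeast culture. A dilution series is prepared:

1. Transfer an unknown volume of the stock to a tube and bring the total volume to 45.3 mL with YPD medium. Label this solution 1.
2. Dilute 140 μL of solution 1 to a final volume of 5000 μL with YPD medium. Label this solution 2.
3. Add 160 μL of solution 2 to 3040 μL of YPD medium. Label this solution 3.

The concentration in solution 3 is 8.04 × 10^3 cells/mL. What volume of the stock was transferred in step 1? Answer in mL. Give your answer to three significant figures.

0.650 mL

Step 1: v brought to 45.3 mL → factor = 45.3 mL/v
Step 2: 140 μL brought to 5000 μL → factor 5000/140 = 35.714
Step 3: 160 μL + 3040 μL = 3200 μL total → factor 3200/160 = 20
Product of known-step factors = 714.29
Overall factor = 4.00 × 10^8 cells/mL / (8.04 × 10^3 cells/mL) = 49751
Step-1 factor = 49751 / 714.29 = 69.652
v = 45.3 mL / 69.652 = 0.650 mL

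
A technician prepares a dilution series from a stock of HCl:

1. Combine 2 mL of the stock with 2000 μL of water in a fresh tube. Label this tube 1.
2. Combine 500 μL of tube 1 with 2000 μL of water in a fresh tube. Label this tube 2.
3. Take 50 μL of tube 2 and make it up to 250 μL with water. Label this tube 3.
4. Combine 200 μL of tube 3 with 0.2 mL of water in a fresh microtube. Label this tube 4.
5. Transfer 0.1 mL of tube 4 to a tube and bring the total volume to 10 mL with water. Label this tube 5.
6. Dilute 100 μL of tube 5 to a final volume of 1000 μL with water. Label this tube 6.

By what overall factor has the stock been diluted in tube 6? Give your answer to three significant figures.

Step 1: 2 mL + 2000 μL = 4 mL total → factor 4/2 = 2
Step 2: 500 μL + 2000 μL = 2500 μL total → factor 2500/500 = 5
Step 3: 50 μL brought to 250 μL → factor 250/50 = 5
Step 4: 200 μL + 0.2 mL = 400 μL total → factor 400/200 = 2
Step 5: 0.1 mL brought to 10 mL → factor 10/0.1 = 100
Step 6: 100 μL brought to 1000 μL → factor 1000/100 = 10
Overall dilution factor = 2 × 5 × 5 × 2 × 100 × 10 = 1 × 10^5

1.00 × 10^5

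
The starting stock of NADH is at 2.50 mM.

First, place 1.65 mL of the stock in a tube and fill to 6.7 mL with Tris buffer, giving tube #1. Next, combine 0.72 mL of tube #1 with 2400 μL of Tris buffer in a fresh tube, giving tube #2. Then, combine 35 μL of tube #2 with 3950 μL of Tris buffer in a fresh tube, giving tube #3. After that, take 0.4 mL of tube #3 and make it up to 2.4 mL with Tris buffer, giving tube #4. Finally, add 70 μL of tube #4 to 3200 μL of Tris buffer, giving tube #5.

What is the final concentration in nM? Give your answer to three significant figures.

4.45 nM

Step 1: 1.65 mL brought to 6.7 mL → factor 6.7/1.65 = 4.0606
Step 2: 0.72 mL + 2400 μL = 3.12 mL total → factor 3.12/0.72 = 4.3333
Step 3: 35 μL + 3950 μL = 3985 μL total → factor 3985/35 = 113.86
Step 4: 0.4 mL brought to 2.4 mL → factor 2.4/0.4 = 6
Step 5: 70 μL + 3200 μL = 3270 μL total → factor 3270/70 = 46.714
Overall dilution factor = 4.0606 × 4.3333 × 113.86 × 6 × 46.714 = 5.6153 × 10^5
Final = 2.50 mM / 5.6153 × 10^5 = 4.452 × 10^-6 mM = 4.45 nM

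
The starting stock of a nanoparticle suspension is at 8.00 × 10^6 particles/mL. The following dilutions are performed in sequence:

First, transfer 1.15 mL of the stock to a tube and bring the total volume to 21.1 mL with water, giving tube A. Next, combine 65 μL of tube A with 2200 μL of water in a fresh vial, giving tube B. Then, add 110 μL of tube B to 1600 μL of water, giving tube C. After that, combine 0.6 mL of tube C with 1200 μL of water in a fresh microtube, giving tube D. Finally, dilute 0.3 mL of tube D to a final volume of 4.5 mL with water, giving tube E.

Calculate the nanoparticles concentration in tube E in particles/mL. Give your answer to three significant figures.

Step 1: 1.15 mL brought to 21.1 mL → factor 21.1/1.15 = 18.348
Step 2: 65 μL + 2200 μL = 2265 μL total → factor 2265/65 = 34.846
Step 3: 110 μL + 1600 μL = 1710 μL total → factor 1710/110 = 15.545
Step 4: 0.6 mL + 1200 μL = 1.8 mL total → factor 1.8/0.6 = 3
Step 5: 0.3 mL brought to 4.5 mL → factor 4.5/0.3 = 15
Dilution factor through tube E = 18.348 × 34.846 × 15.545 × 3 × 15 = 4.4726 × 10^5
[tube E] = 8.00 × 10^6 particles/mL / 4.4726 × 10^5 = 17.9 particles/mL

17.9 particles/mL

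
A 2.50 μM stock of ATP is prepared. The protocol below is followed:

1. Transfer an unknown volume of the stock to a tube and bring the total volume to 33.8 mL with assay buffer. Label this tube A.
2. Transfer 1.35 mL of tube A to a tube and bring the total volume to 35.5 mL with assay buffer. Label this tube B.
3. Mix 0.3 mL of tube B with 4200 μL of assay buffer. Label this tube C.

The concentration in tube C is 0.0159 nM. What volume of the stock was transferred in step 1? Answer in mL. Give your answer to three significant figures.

0.0848 mL

Step 1: v brought to 33.8 mL → factor = 33.8 mL/v
Step 2: 1.35 mL brought to 35.5 mL → factor 35.5/1.35 = 26.296
Step 3: 0.3 mL + 4200 μL = 4.5 mL total → factor 4.5/0.3 = 15
Product of known-step factors = 394.44
Overall factor = 2.50 μM / (0.0159 nM) = 1.5723 × 10^5
Step-1 factor = 1.5723 × 10^5 / 394.44 = 398.62
v = 33.8 mL / 398.62 = 0.0848 mL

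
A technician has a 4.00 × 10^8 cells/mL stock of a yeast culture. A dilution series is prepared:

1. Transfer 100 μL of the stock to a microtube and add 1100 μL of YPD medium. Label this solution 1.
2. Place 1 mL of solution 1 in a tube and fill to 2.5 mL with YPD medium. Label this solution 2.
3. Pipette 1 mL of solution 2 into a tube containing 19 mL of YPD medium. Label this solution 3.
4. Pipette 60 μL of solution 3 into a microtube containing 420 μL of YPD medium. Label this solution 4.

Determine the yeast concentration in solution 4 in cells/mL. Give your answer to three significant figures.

8.33 × 10^4 cells/mL

Step 1: 100 μL + 1100 μL = 1200 μL total → factor 1200/100 = 12
Step 2: 1 mL brought to 2.5 mL → factor 2.5/1 = 2.5
Step 3: 1 mL + 19 mL = 20 mL total → factor 20/1 = 20
Step 4: 60 μL + 420 μL = 480 μL total → factor 480/60 = 8
Overall dilution factor = 12 × 2.5 × 20 × 8 = 4800
Final = 4.00 × 10^8 cells/mL / 4800 = 8.33 × 10^4 cells/mL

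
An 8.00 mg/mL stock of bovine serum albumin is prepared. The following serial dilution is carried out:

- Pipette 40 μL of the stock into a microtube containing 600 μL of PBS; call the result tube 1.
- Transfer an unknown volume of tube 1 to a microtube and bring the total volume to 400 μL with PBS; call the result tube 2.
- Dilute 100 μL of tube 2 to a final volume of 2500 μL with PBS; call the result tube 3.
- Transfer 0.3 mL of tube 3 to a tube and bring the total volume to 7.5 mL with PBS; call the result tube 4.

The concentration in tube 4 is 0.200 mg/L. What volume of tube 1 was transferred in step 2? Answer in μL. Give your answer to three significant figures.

Step 1: 40 μL + 600 μL = 640 μL total → factor 640/40 = 16
Step 2: v brought to 400 μL → factor = 400 μL/v
Step 3: 100 μL brought to 2500 μL → factor 2500/100 = 25
Step 4: 0.3 mL brought to 7.5 mL → factor 7.5/0.3 = 25
Product of known-step factors = 10000
Overall factor = 8.00 mg/mL / (0.200 mg/L) = 40000
Step-2 factor = 40000 / 10000 = 4
v = 400 μL / 4 = 100 μL

100 μL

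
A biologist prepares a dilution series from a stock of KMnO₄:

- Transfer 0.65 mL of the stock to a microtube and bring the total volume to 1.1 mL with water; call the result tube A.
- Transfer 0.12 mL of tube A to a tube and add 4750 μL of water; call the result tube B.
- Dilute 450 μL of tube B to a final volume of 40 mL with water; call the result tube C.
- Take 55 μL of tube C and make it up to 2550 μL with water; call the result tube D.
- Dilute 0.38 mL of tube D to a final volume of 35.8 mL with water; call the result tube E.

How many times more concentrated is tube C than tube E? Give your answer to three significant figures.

4.37 × 10^3

Step 1: 0.65 mL brought to 1.1 mL → factor 1.1/0.65 = 1.6923
Step 2: 0.12 mL + 4750 μL = 4.87 mL total → factor 4.87/0.12 = 40.583
Step 3: 450 μL brought to 40 mL → factor 40000/450 = 88.889
Step 4: 55 μL brought to 2550 μL → factor 2550/55 = 46.364
Step 5: 0.38 mL brought to 35.8 mL → factor 35.8/0.38 = 94.211
Dilution factor to tube C = 6104.8; to tube E = 2.6666 × 10^7
[tube C]/[tube E] = (factor to tube E)/(factor to tube C) = 2.6666 × 10^7/6104.8 = 4.37 × 10^3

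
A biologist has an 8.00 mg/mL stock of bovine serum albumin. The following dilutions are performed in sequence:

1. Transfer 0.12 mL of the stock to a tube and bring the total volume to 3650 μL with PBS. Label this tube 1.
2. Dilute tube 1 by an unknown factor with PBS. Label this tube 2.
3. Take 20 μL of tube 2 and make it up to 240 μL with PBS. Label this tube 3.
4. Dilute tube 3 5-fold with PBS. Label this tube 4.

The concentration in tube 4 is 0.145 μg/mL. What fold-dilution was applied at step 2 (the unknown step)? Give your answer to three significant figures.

Step 1: 0.12 mL brought to 3650 μL → factor 3.65/0.12 = 30.417
Step 2: unknown factor x
Step 3: 20 μL brought to 240 μL → factor 240/20 = 12
Step 4: 5-fold → factor 5
Product of known-step factors = 1825
Overall factor = 8.00 mg/mL / (0.145 μg/mL) = 55172
x = 55172 / 1825 = 30.2

30.2-fold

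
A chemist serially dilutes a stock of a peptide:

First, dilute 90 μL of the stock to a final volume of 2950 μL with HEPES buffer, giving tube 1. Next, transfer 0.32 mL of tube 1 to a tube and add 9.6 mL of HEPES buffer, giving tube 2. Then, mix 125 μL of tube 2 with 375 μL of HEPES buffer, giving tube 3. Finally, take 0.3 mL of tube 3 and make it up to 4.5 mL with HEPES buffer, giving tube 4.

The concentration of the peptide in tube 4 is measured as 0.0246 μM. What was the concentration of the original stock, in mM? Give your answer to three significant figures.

1.50 mM

Step 1: 90 μL brought to 2950 μL → factor 2950/90 = 32.778
Step 2: 0.32 mL + 9.6 mL = 9.92 mL total → factor 9.92/0.32 = 31
Step 3: 125 μL + 375 μL = 500 μL total → factor 500/125 = 4
Step 4: 0.3 mL brought to 4.5 mL → factor 4.5/0.3 = 15
Overall dilution factor = 32.778 × 31 × 4 × 15 = 60967
Stock = 0.0246 μM × 60967 = 1500 μM = 1.50 mM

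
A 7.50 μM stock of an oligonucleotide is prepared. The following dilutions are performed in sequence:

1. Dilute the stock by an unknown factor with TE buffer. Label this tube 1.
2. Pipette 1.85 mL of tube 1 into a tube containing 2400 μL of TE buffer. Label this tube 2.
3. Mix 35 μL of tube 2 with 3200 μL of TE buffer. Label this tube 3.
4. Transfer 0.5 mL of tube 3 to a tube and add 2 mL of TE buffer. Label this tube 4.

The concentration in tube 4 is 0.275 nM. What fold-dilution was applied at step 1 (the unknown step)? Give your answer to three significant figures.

Step 1: unknown factor x
Step 2: 1.85 mL + 2400 μL = 4.25 mL total → factor 4.25/1.85 = 2.2973
Step 3: 35 μL + 3200 μL = 3235 μL total → factor 3235/35 = 92.429
Step 4: 0.5 mL + 2 mL = 2.5 mL total → factor 2.5/0.5 = 5
Product of known-step factors = 1061.7
Overall factor = 7.50 μM / (0.275 nM) = 27273
x = 27273 / 1061.7 = 25.7

25.7-fold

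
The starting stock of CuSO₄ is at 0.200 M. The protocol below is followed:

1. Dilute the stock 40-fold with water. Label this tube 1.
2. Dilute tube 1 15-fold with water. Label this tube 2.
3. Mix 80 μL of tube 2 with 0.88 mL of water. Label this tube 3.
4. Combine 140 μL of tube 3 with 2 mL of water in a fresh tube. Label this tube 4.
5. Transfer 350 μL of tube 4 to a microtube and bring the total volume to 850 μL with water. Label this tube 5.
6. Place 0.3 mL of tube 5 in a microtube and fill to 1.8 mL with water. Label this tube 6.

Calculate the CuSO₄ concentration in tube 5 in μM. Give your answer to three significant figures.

Step 1: 40-fold → factor 40
Step 2: 15-fold → factor 15
Step 3: 80 μL + 0.88 mL = 960 μL total → factor 960/80 = 12
Step 4: 140 μL + 2 mL = 2140 μL total → factor 2140/140 = 15.286
Step 5: 350 μL brought to 850 μL → factor 850/350 = 2.4286
Dilution factor through tube 5 = 40 × 15 × 12 × 15.286 × 2.4286 = 2.6728 × 10^5
[tube 5] = 0.200 M / 2.6728 × 10^5 = 7.483 × 10^-7 M = 0.748 μM

0.748 μM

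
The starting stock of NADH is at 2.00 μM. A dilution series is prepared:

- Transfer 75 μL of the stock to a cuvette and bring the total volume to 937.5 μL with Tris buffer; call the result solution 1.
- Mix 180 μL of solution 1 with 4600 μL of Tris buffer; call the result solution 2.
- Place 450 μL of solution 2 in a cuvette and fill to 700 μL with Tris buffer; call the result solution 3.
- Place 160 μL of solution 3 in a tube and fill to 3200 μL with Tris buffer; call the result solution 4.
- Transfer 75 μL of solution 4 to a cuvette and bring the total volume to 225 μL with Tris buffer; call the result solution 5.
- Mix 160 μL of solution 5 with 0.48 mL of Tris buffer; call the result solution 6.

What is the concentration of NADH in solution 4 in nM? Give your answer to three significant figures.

0.194 nM

Step 1: 75 μL brought to 937.5 μL → factor 937.5/75 = 12.5
Step 2: 180 μL + 4600 μL = 4780 μL total → factor 4780/180 = 26.556
Step 3: 450 μL brought to 700 μL → factor 700/450 = 1.5556
Step 4: 160 μL brought to 3200 μL → factor 3200/160 = 20
Dilution factor through solution 4 = 12.5 × 26.556 × 1.5556 × 20 = 10327
[solution 4] = 2.00 μM / 10327 = 0.0001937 μM = 0.194 nM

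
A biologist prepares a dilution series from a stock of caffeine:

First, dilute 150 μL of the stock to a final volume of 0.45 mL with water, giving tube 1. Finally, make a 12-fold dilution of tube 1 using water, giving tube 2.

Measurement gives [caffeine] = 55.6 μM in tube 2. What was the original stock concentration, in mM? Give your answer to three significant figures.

2.00 mM

Step 1: 150 μL brought to 0.45 mL → factor 450/150 = 3
Step 2: 12-fold → factor 12
Overall dilution factor = 3 × 12 = 36
Stock = 55.6 μM × 36 = 2002 μM = 2.00 mM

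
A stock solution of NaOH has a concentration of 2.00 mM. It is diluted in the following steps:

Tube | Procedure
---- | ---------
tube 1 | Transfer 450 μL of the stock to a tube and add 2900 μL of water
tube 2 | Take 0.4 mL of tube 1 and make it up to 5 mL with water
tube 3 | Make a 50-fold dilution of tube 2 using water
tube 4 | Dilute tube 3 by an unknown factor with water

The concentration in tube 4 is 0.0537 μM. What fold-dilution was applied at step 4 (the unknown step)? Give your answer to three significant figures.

Step 1: 450 μL + 2900 μL = 3350 μL total → factor 3350/450 = 7.4444
Step 2: 0.4 mL brought to 5 mL → factor 5/0.4 = 12.5
Step 3: 50-fold → factor 50
Step 4: unknown factor x
Product of known-step factors = 4652.8
Overall factor = 2.00 mM / (0.0537 μM) = 37244
x = 37244 / 4652.8 = 8.00

8.00-fold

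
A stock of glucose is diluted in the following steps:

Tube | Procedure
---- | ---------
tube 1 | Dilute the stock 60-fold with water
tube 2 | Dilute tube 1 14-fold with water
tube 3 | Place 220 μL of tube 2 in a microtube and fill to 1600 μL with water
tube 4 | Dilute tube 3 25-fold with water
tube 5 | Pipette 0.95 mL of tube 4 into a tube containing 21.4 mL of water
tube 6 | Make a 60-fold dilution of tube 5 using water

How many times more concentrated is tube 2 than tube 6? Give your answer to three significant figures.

2.57 × 10^5

Step 1: 60-fold → factor 60
Step 2: 14-fold → factor 14
Step 3: 220 μL brought to 1600 μL → factor 1600/220 = 7.2727
Step 4: 25-fold → factor 25
Step 5: 0.95 mL + 21.4 mL = 22.35 mL total → factor 22.35/0.95 = 23.526
Step 6: 60-fold → factor 60
Dilution factor to tube 2 = 840; to tube 6 = 2.1559 × 10^8
[tube 2]/[tube 6] = (factor to tube 6)/(factor to tube 2) = 2.1559 × 10^8/840 = 2.57 × 10^5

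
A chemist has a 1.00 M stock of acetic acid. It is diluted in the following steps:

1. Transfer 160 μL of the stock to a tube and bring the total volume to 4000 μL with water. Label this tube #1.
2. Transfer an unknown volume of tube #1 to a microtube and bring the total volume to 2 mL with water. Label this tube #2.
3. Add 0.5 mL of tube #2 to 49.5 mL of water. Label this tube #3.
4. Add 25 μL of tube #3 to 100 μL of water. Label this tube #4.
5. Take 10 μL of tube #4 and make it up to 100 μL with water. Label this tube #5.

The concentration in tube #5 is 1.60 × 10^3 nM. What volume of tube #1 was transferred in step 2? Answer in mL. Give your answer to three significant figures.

0.400 mL

Step 1: 160 μL brought to 4000 μL → factor 4000/160 = 25
Step 2: v brought to 2 mL → factor = 2 mL/v
Step 3: 0.5 mL + 49.5 mL = 50 mL total → factor 50/0.5 = 100
Step 4: 25 μL + 100 μL = 125 μL total → factor 125/25 = 5
Step 5: 10 μL brought to 100 μL → factor 100/10 = 10
Product of known-step factors = 1.25 × 10^5
Overall factor = 1.00 M / (1.60 × 10^3 nM) = 6.25 × 10^5
Step-2 factor = 6.25 × 10^5 / 1.25 × 10^5 = 5
v = 2 mL / 5 = 0.400 mL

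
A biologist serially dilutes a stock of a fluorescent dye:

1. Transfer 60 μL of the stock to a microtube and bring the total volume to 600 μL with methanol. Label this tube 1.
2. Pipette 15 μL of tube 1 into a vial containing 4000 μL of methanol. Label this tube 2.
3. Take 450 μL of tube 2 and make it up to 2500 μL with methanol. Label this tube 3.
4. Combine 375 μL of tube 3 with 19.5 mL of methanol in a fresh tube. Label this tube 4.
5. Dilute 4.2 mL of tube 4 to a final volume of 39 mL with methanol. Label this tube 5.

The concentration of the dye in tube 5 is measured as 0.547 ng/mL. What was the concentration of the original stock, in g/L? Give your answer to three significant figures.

Step 1: 60 μL brought to 600 μL → factor 600/60 = 10
Step 2: 15 μL + 4000 μL = 4015 μL total → factor 4015/15 = 267.67
Step 3: 450 μL brought to 2500 μL → factor 2500/450 = 5.5556
Step 4: 375 μL + 19.5 mL = 19875 μL total → factor 19875/375 = 53
Step 5: 4.2 mL brought to 39 mL → factor 39/4.2 = 9.2857
Overall dilution factor = 10 × 267.67 × 5.5556 × 53 × 9.2857 = 7.3183 × 10^6
Stock = 0.547 ng/mL × 7.3183 × 10^6 = 4.003 × 10^6 ng/mL = 4.00 g/L

4.00 g/L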